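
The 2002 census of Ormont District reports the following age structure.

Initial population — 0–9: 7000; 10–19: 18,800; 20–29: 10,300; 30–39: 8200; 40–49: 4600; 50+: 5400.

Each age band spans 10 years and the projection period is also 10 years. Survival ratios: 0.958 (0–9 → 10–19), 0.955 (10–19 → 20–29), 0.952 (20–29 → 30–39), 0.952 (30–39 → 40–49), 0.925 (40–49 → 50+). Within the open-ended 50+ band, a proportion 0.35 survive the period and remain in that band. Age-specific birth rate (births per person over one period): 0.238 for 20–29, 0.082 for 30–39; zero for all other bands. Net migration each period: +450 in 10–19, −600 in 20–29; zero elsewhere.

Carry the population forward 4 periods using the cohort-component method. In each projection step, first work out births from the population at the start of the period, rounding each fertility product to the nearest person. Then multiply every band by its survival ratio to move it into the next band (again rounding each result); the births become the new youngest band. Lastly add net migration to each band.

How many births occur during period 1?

3123

Period 1:
Births: 10300 × 0.238 = 2451, 8200 × 0.082 = 672 → total 3123
10–19: 7000 × 0.958 = 6706
20–29: 18800 × 0.955 = 17954
30–39: 10300 × 0.952 = 9806
40–49: 8200 × 0.952 = 7806
50+: 4600 × 0.925 + 5400 × 0.35 = 4255 + 1890 = 6145
Net migration: 10–19 + 450 → 7156; 20–29 − 600 → 17354
End of period: [3123, 7156, 17354, 9806, 7806, 6145]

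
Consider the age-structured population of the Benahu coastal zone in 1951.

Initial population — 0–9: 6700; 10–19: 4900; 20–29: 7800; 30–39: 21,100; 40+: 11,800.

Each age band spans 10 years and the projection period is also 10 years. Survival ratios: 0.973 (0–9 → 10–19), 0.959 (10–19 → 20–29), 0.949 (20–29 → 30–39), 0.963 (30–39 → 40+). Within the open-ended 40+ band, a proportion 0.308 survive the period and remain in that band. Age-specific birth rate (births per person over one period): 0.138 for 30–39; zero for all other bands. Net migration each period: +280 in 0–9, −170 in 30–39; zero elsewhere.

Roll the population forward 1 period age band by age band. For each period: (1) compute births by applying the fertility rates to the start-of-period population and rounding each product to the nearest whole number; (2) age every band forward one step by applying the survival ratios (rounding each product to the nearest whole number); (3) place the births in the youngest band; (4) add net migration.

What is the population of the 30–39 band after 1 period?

7232

Period 1.
Births: 21100 × 0.138 = 2912
10–19: 6700 × 0.973 = 6519
20–29: 4900 × 0.959 = 4699
30–39: 7800 × 0.949 = 7402
40+: 21100 × 0.963 + 11800 × 0.308 = 20319 + 3634 = 23953
Net migration: 0–9 + 280 → 3192; 30–39 − 170 → 7232
Giving 3192 / 6519 / 4699 / 7232 / 23953.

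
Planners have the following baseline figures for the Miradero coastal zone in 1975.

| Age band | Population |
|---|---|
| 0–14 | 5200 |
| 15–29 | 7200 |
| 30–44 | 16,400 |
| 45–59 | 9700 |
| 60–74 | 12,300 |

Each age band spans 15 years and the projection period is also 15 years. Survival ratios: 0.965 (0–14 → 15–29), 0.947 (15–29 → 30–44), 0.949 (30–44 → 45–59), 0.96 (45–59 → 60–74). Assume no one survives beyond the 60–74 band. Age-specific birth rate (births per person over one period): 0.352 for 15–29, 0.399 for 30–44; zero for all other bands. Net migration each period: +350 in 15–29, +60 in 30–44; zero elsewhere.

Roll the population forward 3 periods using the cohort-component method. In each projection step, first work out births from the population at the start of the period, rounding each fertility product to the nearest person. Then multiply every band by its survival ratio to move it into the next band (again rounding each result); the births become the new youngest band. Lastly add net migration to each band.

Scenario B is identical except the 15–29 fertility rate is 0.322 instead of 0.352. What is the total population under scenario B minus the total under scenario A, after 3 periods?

-695

Period 1.
Births: 7200 * 0.352 = 2534 ; 16400 * 0.399 = 6544 → total 9078
15–29: 5200 * 0.965 = 5018
30–44: 7200 * 0.947 = 6818
45–59: 16400 * 0.949 = 15564
60–74: 9700 * 0.96 = 9312
Net migration: 15–29 + 350 → 5368; 30–44 + 60 → 6878
Population now: 0–14=9078, 15–29=5368, 30–44=6878, 45–59=15564, 60–74=9312
Period 2.
Births: 5368 * 0.352 = 1890 ; 6878 * 0.399 = 2744 → total 4634
15–29: 9078 * 0.965 = 8760
30–44: 5368 * 0.947 = 5083
45–59: 6878 * 0.949 = 6527
60–74: 15564 * 0.96 = 14941
Net migration: 15–29 + 350 → 9110; 30–44 + 60 → 5143
Population now: 0–14=4634, 15–29=9110, 30–44=5143, 45–59=6527, 60–74=14941
Period 3.
Births: 9110 * 0.352 = 3207 ; 5143 * 0.399 = 2052 → total 5259
15–29: 4634 * 0.965 = 4472
30–44: 9110 * 0.947 = 8627
45–59: 5143 * 0.949 = 4881
60–74: 6527 * 0.96 = 6266
Net migration: 15–29 + 350 → 4822; 30–44 + 60 → 8687
Population now: 0–14=5259, 15–29=4822, 30–44=8687, 45–59=4881, 60–74=6266
Scenario A total after 3 periods: 29915
Scenario B projection —
Period 1.
Births: 7200 * 0.322 = 2318 ; 16400 * 0.399 = 6544 → total 8862
15–29: 5200 * 0.965 = 5018
30–44: 7200 * 0.947 = 6818
45–59: 16400 * 0.949 = 15564
60–74: 9700 * 0.96 = 9312
Net migration: 15–29 + 350 → 5368; 30–44 + 60 → 6878
Population now: 0–14=8862, 15–29=5368, 30–44=6878, 45–59=15564, 60–74=9312
Period 2.
Births: 5368 * 0.322 = 1728 ; 6878 * 0.399 = 2744 → total 4472
15–29: 8862 * 0.965 = 8552
30–44: 5368 * 0.947 = 5083
45–59: 6878 * 0.949 = 6527
60–74: 15564 * 0.96 = 14941
Net migration: 15–29 + 350 → 8902; 30–44 + 60 → 5143
Population now: 0–14=4472, 15–29=8902, 30–44=5143, 45–59=6527, 60–74=14941
Period 3.
Births: 8902 * 0.322 = 2866 ; 5143 * 0.399 = 2052 → total 4918
15–29: 4472 * 0.965 = 4315
30–44: 8902 * 0.947 = 8430
45–59: 5143 * 0.949 = 4881
60–74: 6527 * 0.96 = 6266
Net migration: 15–29 + 350 → 4665; 30–44 + 60 → 8490
Population now: 0–14=4918, 15–29=4665, 30–44=8490, 45–59=4881, 60–74=6266
Scenario B total after 3 periods: 29220
Difference B − A = 29220 − 29915 = -695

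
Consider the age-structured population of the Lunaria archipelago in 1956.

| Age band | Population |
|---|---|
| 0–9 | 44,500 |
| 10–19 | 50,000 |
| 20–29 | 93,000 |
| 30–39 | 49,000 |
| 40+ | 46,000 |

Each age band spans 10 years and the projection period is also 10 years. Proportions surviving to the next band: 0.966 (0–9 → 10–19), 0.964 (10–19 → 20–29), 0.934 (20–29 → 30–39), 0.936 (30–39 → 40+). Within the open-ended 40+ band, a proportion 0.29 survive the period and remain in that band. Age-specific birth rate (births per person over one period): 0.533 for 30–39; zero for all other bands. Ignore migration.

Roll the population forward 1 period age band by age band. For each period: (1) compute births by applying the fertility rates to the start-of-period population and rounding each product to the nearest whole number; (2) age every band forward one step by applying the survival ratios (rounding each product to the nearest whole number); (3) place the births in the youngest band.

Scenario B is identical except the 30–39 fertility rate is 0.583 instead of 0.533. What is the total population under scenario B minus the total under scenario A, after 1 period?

After projecting period 1:
Births: 49000 × 0.533 = 26117
10–19: 44500 × 0.966 = 42987
20–29: 50000 × 0.964 = 48200
30–39: 93000 × 0.934 = 86862
40+: 49000 × 0.936 + 46000 × 0.29 = 45864 + 13340 = 59204
→ [26117, 42987, 48200, 86862, 59204]
Scenario A total after 1 period: 263370
Scenario B projection —
After projecting period 1:
Births: 49000 × 0.583 = 28567
10–19: 44500 × 0.966 = 42987
20–29: 50000 × 0.964 = 48200
30–39: 93000 × 0.934 = 86862
40+: 49000 × 0.936 + 46000 × 0.29 = 45864 + 13340 = 59204
→ [28567, 42987, 48200, 86862, 59204]
Scenario B total after 1 period: 265820
Difference B − A = 265820 − 263370 = 2450

2450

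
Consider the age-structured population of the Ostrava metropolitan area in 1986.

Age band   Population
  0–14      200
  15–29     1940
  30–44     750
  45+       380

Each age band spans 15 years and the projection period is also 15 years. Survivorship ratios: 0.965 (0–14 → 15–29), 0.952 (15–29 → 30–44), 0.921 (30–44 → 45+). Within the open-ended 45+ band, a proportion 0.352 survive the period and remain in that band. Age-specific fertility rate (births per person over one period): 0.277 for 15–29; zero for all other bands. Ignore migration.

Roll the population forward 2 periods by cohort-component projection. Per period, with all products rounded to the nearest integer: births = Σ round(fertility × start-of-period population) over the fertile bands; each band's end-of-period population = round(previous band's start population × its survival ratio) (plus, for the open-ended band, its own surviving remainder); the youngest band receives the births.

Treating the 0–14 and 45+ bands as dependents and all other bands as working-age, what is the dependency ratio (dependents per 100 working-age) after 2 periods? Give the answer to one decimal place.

Let group 1 be 0–14 through group 4 = 45+.
[period 1]
Births: 1940 × 0.277 = 537
Group 2: 200 × 0.965 = 193
Group 3: 1940 × 0.952 = 1847
Group 4: 750 × 0.921 + 380 × 0.352 = 691 + 134 = 825
End of period: [537, 193, 1847, 825]
[period 2]
Births: 193 × 0.277 = 53
Group 2: 537 × 0.965 = 518
Group 3: 193 × 0.952 = 184
Group 4: 1847 × 0.921 + 825 × 0.352 = 1701 + 290 = 1991
End of period: [53, 518, 184, 1991]
Dependents (band 0–14 + band 45+) = 53 + 1991 = 2044; working-age = 702; ratio = 2044/702 × 100 = 291.2

291.2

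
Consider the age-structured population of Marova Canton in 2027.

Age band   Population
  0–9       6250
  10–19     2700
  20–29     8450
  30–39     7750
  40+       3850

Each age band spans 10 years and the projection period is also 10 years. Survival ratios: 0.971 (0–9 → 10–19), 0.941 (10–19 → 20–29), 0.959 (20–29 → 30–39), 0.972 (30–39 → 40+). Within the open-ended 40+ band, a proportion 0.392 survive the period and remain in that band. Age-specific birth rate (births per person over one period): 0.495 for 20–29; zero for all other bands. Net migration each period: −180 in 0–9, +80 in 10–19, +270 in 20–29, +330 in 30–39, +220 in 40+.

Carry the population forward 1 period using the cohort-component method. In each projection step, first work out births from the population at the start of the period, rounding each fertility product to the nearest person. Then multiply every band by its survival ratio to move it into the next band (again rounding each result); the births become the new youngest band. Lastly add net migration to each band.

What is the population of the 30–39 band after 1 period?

8434

Period 1.
Births: 8450 * 0.495 = 4183
10–19: 6250 * 0.971 = 6069
20–29: 2700 * 0.941 = 2541
30–39: 8450 * 0.959 = 8104
40+: 7750 * 0.972 + 3850 * 0.392 = 7533 + 1509 = 9042
Net migration: 0–9 − 180 → 4003; 10–19 + 80 → 6149; 20–29 + 270 → 2811; 30–39 + 330 → 8434; 40+ + 220 → 9262
Population now: 0–9=4003, 10–19=6149, 20–29=2811, 30–39=8434, 40+=9262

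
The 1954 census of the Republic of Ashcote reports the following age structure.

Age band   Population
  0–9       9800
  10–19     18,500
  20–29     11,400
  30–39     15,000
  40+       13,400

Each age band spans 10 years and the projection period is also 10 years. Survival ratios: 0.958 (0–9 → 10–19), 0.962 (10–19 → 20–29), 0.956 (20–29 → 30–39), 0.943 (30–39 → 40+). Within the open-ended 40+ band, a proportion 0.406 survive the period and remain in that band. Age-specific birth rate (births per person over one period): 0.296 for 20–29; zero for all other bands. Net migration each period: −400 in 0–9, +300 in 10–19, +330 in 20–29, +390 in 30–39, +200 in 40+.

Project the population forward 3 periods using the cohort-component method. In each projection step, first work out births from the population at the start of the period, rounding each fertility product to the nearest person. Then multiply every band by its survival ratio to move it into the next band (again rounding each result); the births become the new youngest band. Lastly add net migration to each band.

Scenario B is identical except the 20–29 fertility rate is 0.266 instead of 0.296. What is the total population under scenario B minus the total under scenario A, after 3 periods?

-1125

[period 1]
Births: 11400 × 0.296 = 3374
10–19: 9800 × 0.958 = 9388
20–29: 18500 × 0.962 = 17797
30–39: 11400 × 0.956 = 10898
40+: 15000 × 0.943 + 13400 × 0.406 = 14145 + 5440 = 19585
Net migration: 0–9 − 400 → 2974; 10–19 + 300 → 9688; 20–29 + 330 → 18127; 30–39 + 390 → 11288; 40+ + 200 → 19785
→ [2974, 9688, 18127, 11288, 19785]
[period 2]
Births: 18127 × 0.296 = 5366
10–19: 2974 × 0.958 = 2849
20–29: 9688 × 0.962 = 9320
30–39: 18127 × 0.956 = 17329
40+: 11288 × 0.943 + 19785 × 0.406 = 10645 + 8033 = 18678
Net migration: 0–9 − 400 → 4966; 10–19 + 300 → 3149; 20–29 + 330 → 9650; 30–39 + 390 → 17719; 40+ + 200 → 18878
→ [4966, 3149, 9650, 17719, 18878]
[period 3]
Births: 9650 × 0.296 = 2856
10–19: 4966 × 0.958 = 4757
20–29: 3149 × 0.962 = 3029
30–39: 9650 × 0.956 = 9225
40+: 17719 × 0.943 + 18878 × 0.406 = 16709 + 7664 = 24373
Net migration: 0–9 − 400 → 2456; 10–19 + 300 → 5057; 20–29 + 330 → 3359; 30–39 + 390 → 9615; 40+ + 200 → 24573
→ [2456, 5057, 3359, 9615, 24573]
Scenario A total after 3 periods: 45060
Scenario B projection —
[period 1]
Births: 11400 × 0.266 = 3032
10–19: 9800 × 0.958 = 9388
20–29: 18500 × 0.962 = 17797
30–39: 11400 × 0.956 = 10898
40+: 15000 × 0.943 + 13400 × 0.406 = 14145 + 5440 = 19585
Net migration: 0–9 − 400 → 2632; 10–19 + 300 → 9688; 20–29 + 330 → 18127; 30–39 + 390 → 11288; 40+ + 200 → 19785
→ [2632, 9688, 18127, 11288, 19785]
[period 2]
Births: 18127 × 0.266 = 4822
10–19: 2632 × 0.958 = 2521
20–29: 9688 × 0.962 = 9320
30–39: 18127 × 0.956 = 17329
40+: 11288 × 0.943 + 19785 × 0.406 = 10645 + 8033 = 18678
Net migration: 0–9 − 400 → 4422; 10–19 + 300 → 2821; 20–29 + 330 → 9650; 30–39 + 390 → 17719; 40+ + 200 → 18878
→ [4422, 2821, 9650, 17719, 18878]
[period 3]
Births: 9650 × 0.266 = 2567
10–19: 4422 × 0.958 = 4236
20–29: 2821 × 0.962 = 2714
30–39: 9650 × 0.956 = 9225
40+: 17719 × 0.943 + 18878 × 0.406 = 16709 + 7664 = 24373
Net migration: 0–9 − 400 → 2167; 10–19 + 300 → 4536; 20–29 + 330 → 3044; 30–39 + 390 → 9615; 40+ + 200 → 24573
→ [2167, 4536, 3044, 9615, 24573]
Scenario B total after 3 periods: 43935
Difference B − A = 43935 − 45060 = -1125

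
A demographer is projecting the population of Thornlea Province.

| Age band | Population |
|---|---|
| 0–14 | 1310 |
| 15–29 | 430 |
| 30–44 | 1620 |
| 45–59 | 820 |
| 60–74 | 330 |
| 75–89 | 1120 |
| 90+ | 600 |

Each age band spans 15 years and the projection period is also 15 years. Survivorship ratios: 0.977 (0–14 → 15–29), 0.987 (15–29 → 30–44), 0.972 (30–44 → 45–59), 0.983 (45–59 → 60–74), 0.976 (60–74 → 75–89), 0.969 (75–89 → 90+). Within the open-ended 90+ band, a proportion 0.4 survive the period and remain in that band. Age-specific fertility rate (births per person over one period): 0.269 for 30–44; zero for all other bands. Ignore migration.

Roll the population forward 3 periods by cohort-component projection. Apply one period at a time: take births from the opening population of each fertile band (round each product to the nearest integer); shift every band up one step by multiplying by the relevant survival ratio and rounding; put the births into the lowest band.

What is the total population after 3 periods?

Numbering the groups 1..7 from youngest to oldest:
Period 1:
Births: 1620 × 0.269 = 436
Group 2: 1310 × 0.977 = 1280
Group 3: 430 × 0.987 = 424
Group 4: 1620 × 0.972 = 1575
Group 5: 820 × 0.983 = 806
Group 6: 330 × 0.976 = 322
Group 7: 1120 × 0.969 + 600 × 0.4 = 1085 + 240 = 1325
End of period: [436, 1280, 424, 1575, 806, 322, 1325]
Period 2:
Births: 424 × 0.269 = 114
Group 2: 436 × 0.977 = 426
Group 3: 1280 × 0.987 = 1263
Group 4: 424 × 0.972 = 412
Group 5: 1575 × 0.983 = 1548
Group 6: 806 × 0.976 = 787
Group 7: 322 × 0.969 + 1325 × 0.4 = 312 + 530 = 842
End of period: [114, 426, 1263, 412, 1548, 787, 842]
Period 3:
Births: 1263 × 0.269 = 340
Group 2: 114 × 0.977 = 111
Group 3: 426 × 0.987 = 420
Group 4: 1263 × 0.972 = 1228
Group 5: 412 × 0.983 = 405
Group 6: 1548 × 0.976 = 1511
Group 7: 787 × 0.969 + 842 × 0.4 = 763 + 337 = 1100
End of period: [340, 111, 420, 1228, 405, 1511, 1100]
Total after period 3: 340 + 111 + 420 + 1228 + 405 + 1511 + 1100 = 5115

5115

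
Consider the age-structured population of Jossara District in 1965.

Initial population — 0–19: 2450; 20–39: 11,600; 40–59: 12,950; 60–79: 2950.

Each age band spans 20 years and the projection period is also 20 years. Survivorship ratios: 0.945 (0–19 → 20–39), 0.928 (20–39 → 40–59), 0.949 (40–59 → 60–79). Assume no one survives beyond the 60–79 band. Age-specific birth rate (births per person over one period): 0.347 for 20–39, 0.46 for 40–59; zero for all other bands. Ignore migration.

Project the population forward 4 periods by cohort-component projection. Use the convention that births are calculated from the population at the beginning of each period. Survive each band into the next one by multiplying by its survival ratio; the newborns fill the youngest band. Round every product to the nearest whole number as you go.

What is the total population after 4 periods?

Period 1:
Births: 11600 * 0.347 = 4025, 12950 * 0.46 = 5957 ⇒ total 9982
20–39: 2450 * 0.945 = 2315
40–59: 11600 * 0.928 = 10765
60–79: 12950 * 0.949 = 12290
→ [9982, 2315, 10765, 12290]
Period 2:
Births: 2315 * 0.347 = 803, 10765 * 0.46 = 4952 ⇒ total 5755
20–39: 9982 * 0.945 = 9433
40–59: 2315 * 0.928 = 2148
60–79: 10765 * 0.949 = 10216
→ [5755, 9433, 2148, 10216]
Period 3:
Births: 9433 * 0.347 = 3273, 2148 * 0.46 = 988 ⇒ total 4261
20–39: 5755 * 0.945 = 5438
40–59: 9433 * 0.928 = 8754
60–79: 2148 * 0.949 = 2038
→ [4261, 5438, 8754, 2038]
Period 4:
Births: 5438 * 0.347 = 1887, 8754 * 0.46 = 4027 ⇒ total 5914
20–39: 4261 * 0.945 = 4027
40–59: 5438 * 0.928 = 5046
60–79: 8754 * 0.949 = 8308
→ [5914, 4027, 5046, 8308]
Total after period 4: 5914 + 4027 + 5046 + 8308 = 23295

23295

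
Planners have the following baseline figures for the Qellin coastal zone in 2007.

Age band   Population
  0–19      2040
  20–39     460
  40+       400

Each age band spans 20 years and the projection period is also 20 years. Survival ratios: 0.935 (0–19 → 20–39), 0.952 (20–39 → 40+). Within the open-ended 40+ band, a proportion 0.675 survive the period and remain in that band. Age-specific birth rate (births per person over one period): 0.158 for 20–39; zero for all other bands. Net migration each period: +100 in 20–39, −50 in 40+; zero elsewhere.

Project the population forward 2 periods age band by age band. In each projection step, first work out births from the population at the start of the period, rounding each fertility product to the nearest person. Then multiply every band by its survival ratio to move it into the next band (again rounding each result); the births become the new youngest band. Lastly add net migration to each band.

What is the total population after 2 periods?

Period 1:
Births: 460 × 0.158 = 73
20–39: 2040 × 0.935 = 1907
40+: 460 × 0.952 + 400 × 0.675 = 438 + 270 = 708
Net migration: 20–39 + 100 → 2007; 40+ − 50 → 658
→ [73, 2007, 658]
Period 2:
Births: 2007 × 0.158 = 317
20–39: 73 × 0.935 = 68
40+: 2007 × 0.952 + 658 × 0.675 = 1911 + 444 = 2355
Net migration: 20–39 + 100 → 168; 40+ − 50 → 2305
→ [317, 168, 2305]
Total after period 2: 317 + 168 + 2305 = 2790

2790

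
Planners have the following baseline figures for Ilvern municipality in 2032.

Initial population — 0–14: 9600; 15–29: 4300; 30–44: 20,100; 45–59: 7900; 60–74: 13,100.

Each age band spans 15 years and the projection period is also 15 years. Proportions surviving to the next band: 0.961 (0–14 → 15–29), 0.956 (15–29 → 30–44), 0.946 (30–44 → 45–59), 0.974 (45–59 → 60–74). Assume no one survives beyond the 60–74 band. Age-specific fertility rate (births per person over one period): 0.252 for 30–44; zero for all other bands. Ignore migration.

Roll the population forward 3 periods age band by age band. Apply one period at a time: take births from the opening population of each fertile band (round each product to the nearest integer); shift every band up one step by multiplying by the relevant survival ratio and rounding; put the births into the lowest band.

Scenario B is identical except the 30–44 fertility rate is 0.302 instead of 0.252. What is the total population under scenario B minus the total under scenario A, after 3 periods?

Numbering the groups 1..5 from youngest to oldest:
Period 1:
Births: 20100 × 0.252 = 5065
Group 2: 9600 × 0.961 = 9226
Group 3: 4300 × 0.956 = 4111
Group 4: 20100 × 0.946 = 19015
Group 5: 7900 × 0.974 = 7695
Giving 5065 / 9226 / 4111 / 19015 / 7695.
Period 2:
Births: 4111 × 0.252 = 1036
Group 2: 5065 × 0.961 = 4867
Group 3: 9226 × 0.956 = 8820
Group 4: 4111 × 0.946 = 3889
Group 5: 19015 × 0.974 = 18521
Giving 1036 / 4867 / 8820 / 3889 / 18521.
Period 3:
Births: 8820 × 0.252 = 2223
Group 2: 1036 × 0.961 = 996
Group 3: 4867 × 0.956 = 4653
Group 4: 8820 × 0.946 = 8344
Group 5: 3889 × 0.974 = 3788
Giving 2223 / 996 / 4653 / 8344 / 3788.
Scenario A total after 3 periods: 20004
Scenario B projection —
Period 1:
Births: 20100 × 0.302 = 6070
Group 2: 9600 × 0.961 = 9226
Group 3: 4300 × 0.956 = 4111
Group 4: 20100 × 0.946 = 19015
Group 5: 7900 × 0.974 = 7695
Giving 6070 / 9226 / 4111 / 19015 / 7695.
Period 2:
Births: 4111 × 0.302 = 1242
Group 2: 6070 × 0.961 = 5833
Group 3: 9226 × 0.956 = 8820
Group 4: 4111 × 0.946 = 3889
Group 5: 19015 × 0.974 = 18521
Giving 1242 / 5833 / 8820 / 3889 / 18521.
Period 3:
Births: 8820 × 0.302 = 2664
Group 2: 1242 × 0.961 = 1194
Group 3: 5833 × 0.956 = 5576
Group 4: 8820 × 0.946 = 8344
Group 5: 3889 × 0.974 = 3788
Giving 2664 / 1194 / 5576 / 8344 / 3788.
Scenario B total after 3 periods: 21566
Difference B − A = 21566 − 20004 = 1562

1562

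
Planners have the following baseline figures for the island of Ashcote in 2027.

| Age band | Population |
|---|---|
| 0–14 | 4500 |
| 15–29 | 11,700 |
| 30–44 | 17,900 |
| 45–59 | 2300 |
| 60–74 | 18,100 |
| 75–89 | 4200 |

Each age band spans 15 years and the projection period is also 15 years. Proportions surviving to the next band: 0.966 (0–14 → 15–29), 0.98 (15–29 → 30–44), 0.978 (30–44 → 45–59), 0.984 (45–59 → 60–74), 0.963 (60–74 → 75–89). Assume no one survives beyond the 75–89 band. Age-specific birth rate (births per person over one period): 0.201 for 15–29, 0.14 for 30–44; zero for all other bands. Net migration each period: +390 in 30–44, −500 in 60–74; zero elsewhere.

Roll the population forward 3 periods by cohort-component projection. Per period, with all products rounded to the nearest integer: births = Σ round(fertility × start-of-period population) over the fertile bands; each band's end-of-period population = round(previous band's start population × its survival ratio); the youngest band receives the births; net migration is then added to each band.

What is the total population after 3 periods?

Numbering the bands 1..6 from youngest to oldest:
Period 1:
Births: 11700 × 0.201 = 2352, 17900 × 0.14 = 2506 → total 4858
Band 2: 4500 × 0.966 = 4347
Band 3: 11700 × 0.98 = 11466
Band 4: 17900 × 0.978 = 17506
Band 5: 2300 × 0.984 = 2263
Band 6: 18100 × 0.963 = 17430
Net migration: Band 3 + 390 → 11856; Band 5 − 500 → 1763
End of period: [4858, 4347, 11856, 17506, 1763, 17430]
Period 2:
Births: 4347 × 0.201 = 874, 11856 × 0.14 = 1660 → total 2534
Band 2: 4858 × 0.966 = 4693
Band 3: 4347 × 0.98 = 4260
Band 4: 11856 × 0.978 = 11595
Band 5: 17506 × 0.984 = 17226
Band 6: 1763 × 0.963 = 1698
Net migration: Band 3 + 390 → 4650; Band 5 − 500 → 16726
End of period: [2534, 4693, 4650, 11595, 16726, 1698]
Period 3:
Births: 4693 × 0.201 = 943, 4650 × 0.14 = 651 → total 1594
Band 2: 2534 × 0.966 = 2448
Band 3: 4693 × 0.98 = 4599
Band 4: 4650 × 0.978 = 4548
Band 5: 11595 × 0.984 = 11409
Band 6: 16726 × 0.963 = 16107
Net migration: Band 3 + 390 → 4989; Band 5 − 500 → 10909
End of period: [1594, 2448, 4989, 4548, 10909, 16107]
Total after period 3: 1594 + 2448 + 4989 + 4548 + 10909 + 16107 = 40595

40595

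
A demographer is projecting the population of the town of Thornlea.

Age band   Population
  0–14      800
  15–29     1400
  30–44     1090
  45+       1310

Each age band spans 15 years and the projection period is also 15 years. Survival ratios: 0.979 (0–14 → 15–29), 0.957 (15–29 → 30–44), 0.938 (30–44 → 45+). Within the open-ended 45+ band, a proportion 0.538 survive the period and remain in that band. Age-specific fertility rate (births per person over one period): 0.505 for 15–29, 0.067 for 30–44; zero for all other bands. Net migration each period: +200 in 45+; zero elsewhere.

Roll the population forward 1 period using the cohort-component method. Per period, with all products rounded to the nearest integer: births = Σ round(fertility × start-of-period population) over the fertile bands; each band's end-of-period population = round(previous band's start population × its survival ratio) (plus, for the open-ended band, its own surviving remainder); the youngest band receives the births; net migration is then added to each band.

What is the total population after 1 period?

Period 1:
Births: 1400 * 0.505 = 707 ; 1090 * 0.067 = 73 → 780
15–29: 800 * 0.979 = 783
30–44: 1400 * 0.957 = 1340
45+: 1090 * 0.938 + 1310 * 0.538 = 1022 + 705 = 1727
Net migration: 45+ + 200 → 1927
→ [780, 783, 1340, 1927]
Total after period 1: 780 + 783 + 1340 + 1927 = 4830

4830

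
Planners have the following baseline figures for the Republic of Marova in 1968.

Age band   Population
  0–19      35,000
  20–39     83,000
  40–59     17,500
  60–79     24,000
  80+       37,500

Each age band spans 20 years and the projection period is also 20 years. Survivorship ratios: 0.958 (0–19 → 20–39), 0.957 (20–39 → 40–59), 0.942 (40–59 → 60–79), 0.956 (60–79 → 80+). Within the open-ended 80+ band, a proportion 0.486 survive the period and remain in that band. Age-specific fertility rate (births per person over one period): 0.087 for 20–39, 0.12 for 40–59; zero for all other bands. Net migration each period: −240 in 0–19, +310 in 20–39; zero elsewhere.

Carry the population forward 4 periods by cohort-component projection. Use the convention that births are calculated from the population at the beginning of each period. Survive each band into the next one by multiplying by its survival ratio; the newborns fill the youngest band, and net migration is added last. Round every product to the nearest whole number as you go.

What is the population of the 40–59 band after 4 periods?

11515

Period 1:
Births: 83000 * 0.087 = 7221 ; 17500 * 0.12 = 2100 — total 9321
20–39: 35000 * 0.958 = 33530
40–59: 83000 * 0.957 = 79431
60–79: 17500 * 0.942 = 16485
80+: 24000 * 0.956 + 37500 * 0.486 = 22944 + 18225 = 41169
Net migration: 0–19 − 240 → 9081; 20–39 + 310 → 33840
End of period: [9081, 33840, 79431, 16485, 41169]
Period 2:
Births: 33840 * 0.087 = 2944 ; 79431 * 0.12 = 9532 — total 12476
20–39: 9081 * 0.958 = 8700
40–59: 33840 * 0.957 = 32385
60–79: 79431 * 0.942 = 74824
80+: 16485 * 0.956 + 41169 * 0.486 = 15760 + 20008 = 35768
Net migration: 0–19 − 240 → 12236; 20–39 + 310 → 9010
End of period: [12236, 9010, 32385, 74824, 35768]
Period 3:
Births: 9010 * 0.087 = 784 ; 32385 * 0.12 = 3886 — total 4670
20–39: 12236 * 0.958 = 11722
40–59: 9010 * 0.957 = 8623
60–79: 32385 * 0.942 = 30507
80+: 74824 * 0.956 + 35768 * 0.486 = 71532 + 17383 = 88915
Net migration: 0–19 − 240 → 4430; 20–39 + 310 → 12032
End of period: [4430, 12032, 8623, 30507, 88915]
Period 4:
Births: 12032 * 0.087 = 1047 ; 8623 * 0.12 = 1035 — total 2082
20–39: 4430 * 0.958 = 4244
40–59: 12032 * 0.957 = 11515
60–79: 8623 * 0.942 = 8123
80+: 30507 * 0.956 + 88915 * 0.486 = 29165 + 43213 = 72378
Net migration: 0–19 − 240 → 1842; 20–39 + 310 → 4554
End of period: [1842, 4554, 11515, 8123, 72378]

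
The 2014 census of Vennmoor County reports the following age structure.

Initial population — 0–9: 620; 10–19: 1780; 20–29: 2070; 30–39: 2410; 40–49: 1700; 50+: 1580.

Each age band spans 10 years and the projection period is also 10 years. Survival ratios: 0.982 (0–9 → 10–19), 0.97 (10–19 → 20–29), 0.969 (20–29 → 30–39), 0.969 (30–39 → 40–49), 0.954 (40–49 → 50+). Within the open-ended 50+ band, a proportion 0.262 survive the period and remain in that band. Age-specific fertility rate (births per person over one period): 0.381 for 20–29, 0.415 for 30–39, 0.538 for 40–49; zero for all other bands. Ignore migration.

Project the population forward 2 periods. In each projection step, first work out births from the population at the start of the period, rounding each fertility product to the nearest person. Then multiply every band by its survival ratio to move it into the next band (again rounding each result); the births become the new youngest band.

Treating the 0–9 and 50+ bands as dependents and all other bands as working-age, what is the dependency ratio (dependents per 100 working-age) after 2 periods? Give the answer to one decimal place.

80.2

[period 1]
Births: 2070 × 0.381 = 789, 2410 × 0.415 = 1000, 1700 × 0.538 = 915 — total 2704
10–19: 620 × 0.982 = 609
20–29: 1780 × 0.97 = 1727
30–39: 2070 × 0.969 = 2006
40–49: 2410 × 0.969 = 2335
50+: 1700 × 0.954 + 1580 × 0.262 = 1622 + 414 = 2036
→ [2704, 609, 1727, 2006, 2335, 2036]
[period 2]
Births: 1727 × 0.381 = 658, 2006 × 0.415 = 832, 2335 × 0.538 = 1256 — total 2746
10–19: 2704 × 0.982 = 2655
20–29: 609 × 0.97 = 591
30–39: 1727 × 0.969 = 1673
40–49: 2006 × 0.969 = 1944
50+: 2335 × 0.954 + 2036 × 0.262 = 2228 + 533 = 2761
→ [2746, 2655, 591, 1673, 1944, 2761]
Dependents (band 0–9 + band 50+) = 2746 + 2761 = 5507; working-age = 6863; ratio = 5507/6863 × 100 = 80.2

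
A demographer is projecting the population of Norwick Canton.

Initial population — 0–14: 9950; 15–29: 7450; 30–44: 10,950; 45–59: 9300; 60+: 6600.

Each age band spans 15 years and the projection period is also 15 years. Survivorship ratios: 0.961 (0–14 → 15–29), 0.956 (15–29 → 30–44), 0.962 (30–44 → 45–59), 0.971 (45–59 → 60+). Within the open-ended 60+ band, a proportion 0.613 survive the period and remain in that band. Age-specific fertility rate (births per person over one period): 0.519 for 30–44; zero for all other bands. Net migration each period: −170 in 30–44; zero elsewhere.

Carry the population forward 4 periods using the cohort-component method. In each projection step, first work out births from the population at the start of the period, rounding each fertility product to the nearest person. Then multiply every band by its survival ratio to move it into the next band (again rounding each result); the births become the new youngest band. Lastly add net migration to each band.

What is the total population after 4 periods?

34315

Numbering the bands 1..5 from youngest to oldest:
[period 1]
Births: 10950 × 0.519 = 5683
Band 2: 9950 × 0.961 = 9562
Band 3: 7450 × 0.956 = 7122
Band 4: 10950 × 0.962 = 10534
Band 5: 9300 × 0.971 + 6600 × 0.613 = 9030 + 4046 = 13076
Net migration: Band 3 − 170 → 6952
End of period: [5683, 9562, 6952, 10534, 13076]
[period 2]
Births: 6952 × 0.519 = 3608
Band 2: 5683 × 0.961 = 5461
Band 3: 9562 × 0.956 = 9141
Band 4: 6952 × 0.962 = 6688
Band 5: 10534 × 0.971 + 13076 × 0.613 = 10229 + 8016 = 18245
Net migration: Band 3 − 170 → 8971
End of period: [3608, 5461, 8971, 6688, 18245]
[period 3]
Births: 8971 × 0.519 = 4656
Band 2: 3608 × 0.961 = 3467
Band 3: 5461 × 0.956 = 5221
Band 4: 8971 × 0.962 = 8630
Band 5: 6688 × 0.971 + 18245 × 0.613 = 6494 + 11184 = 17678
Net migration: Band 3 − 170 → 5051
End of period: [4656, 3467, 5051, 8630, 17678]
[period 4]
Births: 5051 × 0.519 = 2621
Band 2: 4656 × 0.961 = 4474
Band 3: 3467 × 0.956 = 3314
Band 4: 5051 × 0.962 = 4859
Band 5: 8630 × 0.971 + 17678 × 0.613 = 8380 + 10837 = 19217
Net migration: Band 3 − 170 → 3144
End of period: [2621, 4474, 3144, 4859, 19217]
Total after period 4: 2621 + 4474 + 3144 + 4859 + 19217 = 34315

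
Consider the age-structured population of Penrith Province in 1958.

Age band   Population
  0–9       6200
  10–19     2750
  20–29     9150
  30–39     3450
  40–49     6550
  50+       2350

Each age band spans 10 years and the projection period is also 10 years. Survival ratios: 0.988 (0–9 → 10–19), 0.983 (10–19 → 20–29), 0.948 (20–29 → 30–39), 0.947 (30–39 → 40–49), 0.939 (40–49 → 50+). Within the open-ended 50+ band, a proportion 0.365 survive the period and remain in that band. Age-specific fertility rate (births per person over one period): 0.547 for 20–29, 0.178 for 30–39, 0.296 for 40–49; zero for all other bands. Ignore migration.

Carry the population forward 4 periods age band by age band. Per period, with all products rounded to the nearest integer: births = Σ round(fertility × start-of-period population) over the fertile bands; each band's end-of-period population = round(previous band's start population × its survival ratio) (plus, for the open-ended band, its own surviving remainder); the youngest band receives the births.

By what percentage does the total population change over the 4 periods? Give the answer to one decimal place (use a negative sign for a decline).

(Bands numbered youngest = 1 to oldest = 6.)
Period 1.
Births: 9150 * 0.547 = 5005 ; 3450 * 0.178 = 614 ; 6550 * 0.296 = 1939 → 7558
Band 2: 6200 * 0.988 = 6126
Band 3: 2750 * 0.983 = 2703
Band 4: 9150 * 0.948 = 8674
Band 5: 3450 * 0.947 = 3267
Band 6: 6550 * 0.939 + 2350 * 0.365 = 6150 + 858 = 7008
End of period: [7558, 6126, 2703, 8674, 3267, 7008]
Period 2.
Births: 2703 * 0.547 = 1479 ; 8674 * 0.178 = 1544 ; 3267 * 0.296 = 967 → 3990
Band 2: 7558 * 0.988 = 7467
Band 3: 6126 * 0.983 = 6022
Band 4: 2703 * 0.948 = 2562
Band 5: 8674 * 0.947 = 8214
Band 6: 3267 * 0.939 + 7008 * 0.365 = 3068 + 2558 = 5626
End of period: [3990, 7467, 6022, 2562, 8214, 5626]
Period 3.
Births: 6022 * 0.547 = 3294 ; 2562 * 0.178 = 456 ; 8214 * 0.296 = 2431 → 6181
Band 2: 3990 * 0.988 = 3942
Band 3: 7467 * 0.983 = 7340
Band 4: 6022 * 0.948 = 5709
Band 5: 2562 * 0.947 = 2426
Band 6: 8214 * 0.939 + 5626 * 0.365 = 7713 + 2053 = 9766
End of period: [6181, 3942, 7340, 5709, 2426, 9766]
Period 4.
Births: 7340 * 0.547 = 4015 ; 5709 * 0.178 = 1016 ; 2426 * 0.296 = 718 → 5749
Band 2: 6181 * 0.988 = 6107
Band 3: 3942 * 0.983 = 3875
Band 4: 7340 * 0.948 = 6958
Band 5: 5709 * 0.947 = 5406
Band 6: 2426 * 0.939 + 9766 * 0.365 = 2278 + 3565 = 5843
End of period: [5749, 6107, 3875, 6958, 5406, 5843]
Total: 30450 → 33938; change = 3488; percentage change = 11.5%

11.5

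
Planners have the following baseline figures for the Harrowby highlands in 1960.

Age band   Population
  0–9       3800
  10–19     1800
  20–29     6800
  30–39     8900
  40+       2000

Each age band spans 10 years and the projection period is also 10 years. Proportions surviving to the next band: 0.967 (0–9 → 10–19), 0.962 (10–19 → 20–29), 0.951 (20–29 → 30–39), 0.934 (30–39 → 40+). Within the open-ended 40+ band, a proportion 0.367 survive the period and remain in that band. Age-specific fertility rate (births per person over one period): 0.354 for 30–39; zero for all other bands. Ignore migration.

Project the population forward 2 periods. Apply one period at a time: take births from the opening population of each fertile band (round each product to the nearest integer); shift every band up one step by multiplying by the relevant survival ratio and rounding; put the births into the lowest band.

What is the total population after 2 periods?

(Groups numbered youngest = 1 to oldest = 5.)
— Period 1 —
Births: 8900 * 0.354 = 3151
Group 2: 3800 * 0.967 = 3675
Group 3: 1800 * 0.962 = 1732
Group 4: 6800 * 0.951 = 6467
Group 5: 8900 * 0.934 + 2000 * 0.367 = 8313 + 734 = 9047
Population now: 0–9=3151, 10–19=3675, 20–29=1732, 30–39=6467, 40+=9047
— Period 2 —
Births: 6467 * 0.354 = 2289
Group 2: 3151 * 0.967 = 3047
Group 3: 3675 * 0.962 = 3535
Group 4: 1732 * 0.951 = 1647
Group 5: 6467 * 0.934 + 9047 * 0.367 = 6040 + 3320 = 9360
Population now: 0–9=2289, 10–19=3047, 20–29=3535, 30–39=1647, 40+=9360
Total after period 2: 2289 + 3047 + 3535 + 1647 + 9360 = 19878

19878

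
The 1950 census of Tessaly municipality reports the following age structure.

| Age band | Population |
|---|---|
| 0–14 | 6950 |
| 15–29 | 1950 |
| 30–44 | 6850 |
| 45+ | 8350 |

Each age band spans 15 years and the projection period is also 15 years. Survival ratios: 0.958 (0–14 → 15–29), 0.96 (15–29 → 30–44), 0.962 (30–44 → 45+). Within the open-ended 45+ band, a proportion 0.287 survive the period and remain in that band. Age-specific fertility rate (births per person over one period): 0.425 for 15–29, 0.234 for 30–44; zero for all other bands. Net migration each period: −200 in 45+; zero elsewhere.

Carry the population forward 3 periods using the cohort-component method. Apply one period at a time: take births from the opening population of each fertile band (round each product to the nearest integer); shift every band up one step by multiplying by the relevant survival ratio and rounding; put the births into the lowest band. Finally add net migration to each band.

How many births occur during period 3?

2486

[period 1]
Births: 1950 × 0.425 = 829  |  6850 × 0.234 = 1603 ⇒ total 2432
15–29: 6950 × 0.958 = 6658
30–44: 1950 × 0.96 = 1872
45+: 6850 × 0.962 + 8350 × 0.287 = 6590 + 2396 = 8986
Net migration: 45+ − 200 → 8786
Population now: 0–14=2432, 15–29=6658, 30–44=1872, 45+=8786
[period 2]
Births: 6658 × 0.425 = 2830  |  1872 × 0.234 = 438 ⇒ total 3268
15–29: 2432 × 0.958 = 2330
30–44: 6658 × 0.96 = 6392
45+: 1872 × 0.962 + 8786 × 0.287 = 1801 + 2522 = 4323
Net migration: 45+ − 200 → 4123
Population now: 0–14=3268, 15–29=2330, 30–44=6392, 45+=4123
[period 3]
Births: 2330 × 0.425 = 990  |  6392 × 0.234 = 1496 ⇒ total 2486
15–29: 3268 × 0.958 = 3131
30–44: 2330 × 0.96 = 2237
45+: 6392 × 0.962 + 4123 × 0.287 = 6149 + 1183 = 7332
Net migration: 45+ − 200 → 7132
Population now: 0–14=2486, 15–29=3131, 30–44=2237, 45+=7132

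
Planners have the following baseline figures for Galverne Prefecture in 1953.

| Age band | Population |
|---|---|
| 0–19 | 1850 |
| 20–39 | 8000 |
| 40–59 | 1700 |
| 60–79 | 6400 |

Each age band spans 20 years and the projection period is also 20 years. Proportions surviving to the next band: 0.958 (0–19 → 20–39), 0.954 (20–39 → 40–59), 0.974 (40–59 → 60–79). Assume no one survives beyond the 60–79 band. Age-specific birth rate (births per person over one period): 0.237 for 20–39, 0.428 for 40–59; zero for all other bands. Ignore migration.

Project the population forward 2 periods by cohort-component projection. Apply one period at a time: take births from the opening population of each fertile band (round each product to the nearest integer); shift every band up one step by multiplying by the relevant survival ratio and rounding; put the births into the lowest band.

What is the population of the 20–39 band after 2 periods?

Period 1:
Births: 8000 × 0.237 = 1896, 1700 × 0.428 = 728 — total 2624
20–39: 1850 × 0.958 = 1772
40–59: 8000 × 0.954 = 7632
60–79: 1700 × 0.974 = 1656
Population now: 0–19=2624, 20–39=1772, 40–59=7632, 60–79=1656
Period 2:
Births: 1772 × 0.237 = 420, 7632 × 0.428 = 3266 — total 3686
20–39: 2624 × 0.958 = 2514
40–59: 1772 × 0.954 = 1690
60–79: 7632 × 0.974 = 7434
Population now: 0–19=3686, 20–39=2514, 40–59=1690, 60–79=7434

2514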